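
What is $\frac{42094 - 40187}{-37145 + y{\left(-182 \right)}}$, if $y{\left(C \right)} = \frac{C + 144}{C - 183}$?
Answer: $- \frac{696055}{13557887} \approx -0.05134$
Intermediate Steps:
$y{\left(C \right)} = \frac{144 + C}{-183 + C}$
$\frac{42094 - 40187}{-37145 + y{\left(-182 \right)}} = \frac{42094 - 40187}{-37145 + \frac{144 - 182}{-183 - 182}} = \frac{1907}{-37145 + \frac{1}{-365} \left(-38\right)} = \frac{1907}{-37145 - - \frac{38}{365}} = \frac{1907}{-37145 + \frac{38}{365}} = \frac{1907}{- \frac{13557887}{365}} = 1907 \left(- \frac{365}{13557887}\right) = - \frac{696055}{13557887}$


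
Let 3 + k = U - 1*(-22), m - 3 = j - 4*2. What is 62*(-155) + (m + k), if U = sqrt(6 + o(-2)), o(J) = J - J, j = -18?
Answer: -9614 + sqrt(6) ≈ -9611.5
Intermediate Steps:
o(J) = 0
U = sqrt(6) (U = sqrt(6 + 0) = sqrt(6) ≈ 2.4495)
m = -23 (m = 3 + (-18 - 4*2) = 3 + (-18 - 8) = 3 - 26 = -23)
k = 19 + sqrt(6) (k = -3 + (sqrt(6) - 1*(-22)) = -3 + (sqrt(6) + 22) = -3 + (22 + sqrt(6)) = 19 + sqrt(6) ≈ 21.449)
62*(-155) + (m + k) = 62*(-155) + (-23 + (19 + sqrt(6))) = -9610 + (-4 + sqrt(6)) = -9614 + sqrt(6)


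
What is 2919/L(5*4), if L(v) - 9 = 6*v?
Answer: 973/43 ≈ 22.628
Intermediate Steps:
L(v) = 9 + 6*v
2919/L(5*4) = 2919/(9 + 6*(5*4)) = 2919/(9 + 6*20) = 2919/(9 + 120) = 2919/129 = 2919*(1/129) = 973/43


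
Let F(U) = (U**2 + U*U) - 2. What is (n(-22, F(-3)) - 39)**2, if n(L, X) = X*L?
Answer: 152881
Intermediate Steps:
F(U) = -2 + 2*U**2 (F(U) = (U**2 + U**2) - 2 = 2*U**2 - 2 = -2 + 2*U**2)
n(L, X) = L*X
(n(-22, F(-3)) - 39)**2 = (-22*(-2 + 2*(-3)**2) - 39)**2 = (-22*(-2 + 2*9) - 39)**2 = (-22*(-2 + 18) - 39)**2 = (-22*16 - 39)**2 = (-352 - 39)**2 = (-391)**2 = 152881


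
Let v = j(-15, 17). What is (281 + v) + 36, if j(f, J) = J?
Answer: 334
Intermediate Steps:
v = 17
(281 + v) + 36 = (281 + 17) + 36 = 298 + 36 = 334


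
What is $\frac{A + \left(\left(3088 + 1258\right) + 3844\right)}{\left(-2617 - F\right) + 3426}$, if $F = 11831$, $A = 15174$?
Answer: $- \frac{354}{167} \approx -2.1198$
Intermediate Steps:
$\frac{A + \left(\left(3088 + 1258\right) + 3844\right)}{\left(-2617 - F\right) + 3426} = \frac{15174 + \left(\left(3088 + 1258\right) + 3844\right)}{\left(-2617 - 11831\right) + 3426} = \frac{15174 + \left(4346 + 3844\right)}{\left(-2617 - 11831\right) + 3426} = \frac{15174 + 8190}{-14448 + 3426} = \frac{23364}{-11022} = 23364 \left(- \frac{1}{11022}\right) = - \frac{354}{167}$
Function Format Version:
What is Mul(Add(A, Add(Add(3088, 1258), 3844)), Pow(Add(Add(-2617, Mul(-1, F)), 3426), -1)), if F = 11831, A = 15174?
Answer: Rational(-354, 167) ≈ -2.1198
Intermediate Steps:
Mul(Add(A, Add(Add(3088, 1258), 3844)), Pow(Add(Add(-2617, Mul(-1, F)), 3426), -1)) = Mul(Add(15174, Add(Add(3088, 1258), 3844)), Pow(Add(Add(-2617, Mul(-1, 11831)), 3426), -1)) = Mul(Add(15174, Add(4346, 3844)), Pow(Add(Add(-2617, -11831), 3426), -1)) = Mul(Add(15174, 8190), Pow(Add(-14448, 3426), -1)) = Mul(23364, Pow(-11022, -1)) = Mul(23364, Rational(-1, 11022)) = Rational(-354, 167)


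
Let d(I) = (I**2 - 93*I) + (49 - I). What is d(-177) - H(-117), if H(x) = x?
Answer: 48133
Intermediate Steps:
d(I) = 49 + I**2 - 94*I
d(-177) - H(-117) = (49 + (-177)**2 - 94*(-177)) - 1*(-117) = (49 + 31329 + 16638) + 117 = 48016 + 117 = 48133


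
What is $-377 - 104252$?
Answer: $-104629$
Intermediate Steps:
$-377 - 104252 = -104629$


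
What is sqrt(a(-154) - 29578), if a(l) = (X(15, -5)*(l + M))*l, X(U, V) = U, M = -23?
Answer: 2*sqrt(94823) ≈ 615.87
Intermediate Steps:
a(l) = l*(-345 + 15*l) (a(l) = (15*(l - 23))*l = (15*(-23 + l))*l = (-345 + 15*l)*l = l*(-345 + 15*l))
sqrt(a(-154) - 29578) = sqrt(15*(-154)*(-23 - 154) - 29578) = sqrt(15*(-154)*(-177) - 29578) = sqrt(408870 - 29578) = sqrt(379292) = 2*sqrt(94823)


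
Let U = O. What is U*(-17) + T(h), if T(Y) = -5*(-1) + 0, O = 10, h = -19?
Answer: -165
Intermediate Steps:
T(Y) = 5 (T(Y) = 5 + 0 = 5)
U = 10
U*(-17) + T(h) = 10*(-17) + 5 = -170 + 5 = -165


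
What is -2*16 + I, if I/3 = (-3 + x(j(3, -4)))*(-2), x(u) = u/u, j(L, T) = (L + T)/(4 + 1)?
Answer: -20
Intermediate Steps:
j(L, T) = L/5 + T/5 (j(L, T) = (L + T)/5 = (L + T)*(1/5) = L/5 + T/5)
x(u) = 1
I = 12 (I = 3*((-3 + 1)*(-2)) = 3*(-2*(-2)) = 3*4 = 12)
-2*16 + I = -2*16 + 12 = -32 + 12 = -20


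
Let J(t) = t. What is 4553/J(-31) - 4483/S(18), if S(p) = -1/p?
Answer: 2496961/31 ≈ 80547.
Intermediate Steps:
4553/J(-31) - 4483/S(18) = 4553/(-31) - 4483/((-1/18)) = 4553*(-1/31) - 4483/((-1*1/18)) = -4553/31 - 4483/(-1/18) = -4553/31 - 4483*(-18) = -4553/31 + 80694 = 2496961/31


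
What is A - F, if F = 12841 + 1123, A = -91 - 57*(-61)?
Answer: -10578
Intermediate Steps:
A = 3386 (A = -91 + 3477 = 3386)
F = 13964
A - F = 3386 - 1*13964 = 3386 - 13964 = -10578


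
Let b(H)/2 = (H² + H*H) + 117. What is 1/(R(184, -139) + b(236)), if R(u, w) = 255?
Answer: 1/223273 ≈ 4.4788e-6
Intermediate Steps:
b(H) = 234 + 4*H² (b(H) = 2*((H² + H*H) + 117) = 2*((H² + H²) + 117) = 2*(2*H² + 117) = 2*(117 + 2*H²) = 234 + 4*H²)
1/(R(184, -139) + b(236)) = 1/(255 + (234 + 4*236²)) = 1/(255 + (234 + 4*55696)) = 1/(255 + (234 + 222784)) = 1/(255 + 223018) = 1/223273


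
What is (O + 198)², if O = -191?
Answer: 49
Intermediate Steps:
(O + 198)² = (-191 + 198)² = 7² = 49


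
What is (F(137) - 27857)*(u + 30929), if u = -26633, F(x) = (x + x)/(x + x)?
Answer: -119669376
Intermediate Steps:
F(x) = 1 (F(x) = (2*x)/((2*x)) = (2*x)*(1/(2*x)) = 1)
(F(137) - 27857)*(u + 30929) = (1 - 27857)*(-26633 + 30929) = -27856*4296 = -119669376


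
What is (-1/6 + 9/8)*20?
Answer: 115/6 ≈ 19.167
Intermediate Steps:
(-1/6 + 9/8)*20 = (-1*⅙ + 9*(⅛))*20 = (-⅙ + 9/8)*20 = (23/24)*20 = 115/6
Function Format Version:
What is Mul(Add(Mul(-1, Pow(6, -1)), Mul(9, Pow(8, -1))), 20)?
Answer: Rational(115, 6) ≈ 19.167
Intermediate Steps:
Mul(Add(Mul(-1, Pow(6, -1)), Mul(9, Pow(8, -1))), 20) = Mul(Add(Mul(-1, Rational(1, 6)), Mul(9, Rational(1, 8))), 20) = Mul(Add(Rational(-1, 6), Rational(9, 8)), 20) = Mul(Rational(23, 24), 20) = Rational(115, 6)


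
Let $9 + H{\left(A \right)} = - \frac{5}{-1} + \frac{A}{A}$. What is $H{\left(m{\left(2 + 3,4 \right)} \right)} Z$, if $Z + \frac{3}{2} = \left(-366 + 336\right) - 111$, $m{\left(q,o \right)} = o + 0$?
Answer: $\frac{855}{2} \approx 427.5$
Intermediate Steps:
$m{\left(q,o \right)} = o$
$H{\left(A \right)} = -3$ ($H{\left(A \right)} = -9 + \left(- \frac{5}{-1} + \frac{A}{A}\right) = -9 + \left(\left(-5\right) \left(-1\right) + 1\right) = -9 + \left(5 + 1\right) = -9 + 6 = -3$)
$Z = - \frac{285}{2}$ ($Z = - \frac{3}{2} + \left(\left(-366 + 336\right) - 111\right) = - \frac{3}{2} - 141 = - \frac{285}{2} \approx -142.5$)
$H{\left(m{\left(2 + 3,4 \right)} \right)} Z = \left(-3\right) \left(- \frac{285}{2}\right) = \frac{855}{2}$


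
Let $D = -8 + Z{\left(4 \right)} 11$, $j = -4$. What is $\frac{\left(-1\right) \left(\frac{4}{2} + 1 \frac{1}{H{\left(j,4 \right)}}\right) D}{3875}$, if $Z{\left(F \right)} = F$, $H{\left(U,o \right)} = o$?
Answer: $- \frac{81}{3875} \approx -0.020903$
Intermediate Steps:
$D = 36$ ($D = -8 + 4 \cdot 11 = -8 + 44 = 36$)
$\frac{\left(-1\right) \left(\frac{4}{2} + 1 \frac{1}{H{\left(j,4 \right)}}\right) D}{3875} = \frac{\left(-1\right) \left(\frac{4}{2} + 1 \cdot \frac{1}{4}\right) 36}{3875} = - \left(4 \cdot \frac{1}{2} + 1 \cdot \frac{1}{4}\right) 36 \cdot \frac{1}{3875} = - \left(2 + \frac{1}{4}\right) 36 \cdot \frac{1}{3875} = - \frac{9 \cdot 36}{4} \cdot \frac{1}{3875} = \left(-1\right) 81 \cdot \frac{1}{3875} = \left(-81\right) \frac{1}{3875} = - \frac{81}{3875}$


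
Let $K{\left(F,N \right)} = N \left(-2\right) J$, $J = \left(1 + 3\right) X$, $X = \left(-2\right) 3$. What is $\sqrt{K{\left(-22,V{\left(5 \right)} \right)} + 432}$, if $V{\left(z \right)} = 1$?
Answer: $4 \sqrt{30} \approx 21.909$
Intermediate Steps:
$X = -6$
$J = -24$ ($J = \left(1 + 3\right) \left(-6\right) = 4 \left(-6\right) = -24$)
$K{\left(F,N \right)} = 48 N$ ($K{\left(F,N \right)} = N \left(-2\right) \left(-24\right) = - 2 N \left(-24\right) = 48 N$)
$\sqrt{K{\left(-22,V{\left(5 \right)} \right)} + 432} = \sqrt{48 \cdot 1 + 432} = \sqrt{48 + 432} = \sqrt{480} = 4 \sqrt{30}$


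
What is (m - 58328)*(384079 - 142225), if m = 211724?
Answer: 37099436184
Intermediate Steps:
(m - 58328)*(384079 - 142225) = (211724 - 58328)*(384079 - 142225) = 153396*241854 = 37099436184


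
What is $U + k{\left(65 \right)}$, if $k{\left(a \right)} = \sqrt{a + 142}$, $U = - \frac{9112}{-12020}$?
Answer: $\frac{2278}{3005} + 3 \sqrt{23} \approx 15.146$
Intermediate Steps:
$U = \frac{2278}{3005}$ ($U = \left(-9112\right) \left(- \frac{1}{12020}\right) = \frac{2278}{3005} \approx 0.75807$)
$k{\left(a \right)} = \sqrt{142 + a}$
$U + k{\left(65 \right)} = \frac{2278}{3005} + \sqrt{142 + 65} = \frac{2278}{3005} + \sqrt{207} = \frac{2278}{3005} + 3 \sqrt{23}$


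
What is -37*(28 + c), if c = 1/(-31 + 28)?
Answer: -3071/3 ≈ -1023.7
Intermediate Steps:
c = -1/3 (c = 1/(-3) = -1/3 ≈ -0.33333)
-37*(28 + c) = -37*(28 - 1/3) = -37*83/3 = -3071/3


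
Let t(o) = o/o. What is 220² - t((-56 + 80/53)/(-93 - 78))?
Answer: 48399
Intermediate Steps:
t(o) = 1
220² - t((-56 + 80/53)/(-93 - 78)) = 220² - 1*1 = 48400 - 1 = 48399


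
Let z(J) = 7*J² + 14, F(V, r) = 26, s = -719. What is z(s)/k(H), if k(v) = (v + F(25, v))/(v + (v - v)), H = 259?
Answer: 312417973/95 ≈ 3.2886e+6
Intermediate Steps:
z(J) = 14 + 7*J²
k(v) = (26 + v)/v (k(v) = (v + 26)/(v + (v - v)) = (26 + v)/(v + 0) = (26 + v)/v)
z(s)/k(H) = (14 + 7*(-719)²)/(((26 + 259)/259)) = (14 + 7*516961)/(((1/259)*285)) = (14 + 3618727)/(285/259) = 3618741*(259/285) = 312417973/95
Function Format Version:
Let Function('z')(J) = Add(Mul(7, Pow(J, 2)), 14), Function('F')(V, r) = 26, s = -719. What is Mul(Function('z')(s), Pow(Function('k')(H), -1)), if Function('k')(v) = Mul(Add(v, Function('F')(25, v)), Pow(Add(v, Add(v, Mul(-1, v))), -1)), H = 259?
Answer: Rational(312417973, 95) ≈ 3.2886e+6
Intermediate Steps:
Function('z')(J) = Add(14, Mul(7, Pow(J, 2)))
Function('k')(v) = Mul(Pow(v, -1), Add(26, v)) (Function('k')(v) = Mul(Add(v, 26), Pow(Add(v, Add(v, Mul(-1, v))), -1)) = Mul(Add(26, v), Pow(Add(v, 0), -1)) = Mul(Add(26, v), Pow(v, -1)) = Mul(Pow(v, -1), Add(26, v)))
Mul(Function('z')(s), Pow(Function('k')(H), -1)) = Mul(Add(14, Mul(7, Pow(-719, 2))), Pow(Mul(Pow(259, -1), Add(26, 259)), -1)) = Mul(Add(14, Mul(7, 516961)), Pow(Mul(Rational(1, 259), 285), -1)) = Mul(Add(14, 3618727), Pow(Rational(285, 259), -1)) = Mul(3618741, Rational(259, 285)) = Rational(312417973, 95)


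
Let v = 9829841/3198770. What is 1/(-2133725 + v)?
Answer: -3198770/6825285688409 ≈ -4.6866e-7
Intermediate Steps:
v = 9829841/3198770 (v = 9829841*(1/3198770) = 9829841/3198770 ≈ 3.0730)
1/(-2133725 + v) = 1/(-2133725 + 9829841/3198770) = 1/(-6825285688409/3198770) = -3198770/6825285688409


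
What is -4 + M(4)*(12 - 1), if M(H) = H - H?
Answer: -4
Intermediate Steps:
M(H) = 0
-4 + M(4)*(12 - 1) = -4 + 0*(12 - 1) = -4 + 0*11 = -4 + 0 = -4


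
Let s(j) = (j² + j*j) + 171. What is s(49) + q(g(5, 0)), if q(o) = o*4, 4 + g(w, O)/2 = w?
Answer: 4981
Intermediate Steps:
g(w, O) = -8 + 2*w
s(j) = 171 + 2*j² (s(j) = (j² + j²) + 171 = 2*j² + 171 = 171 + 2*j²)
q(o) = 4*o
s(49) + q(g(5, 0)) = (171 + 2*49²) + 4*(-8 + 2*5) = (171 + 2*2401) + 4*(-8 + 10) = (171 + 4802) + 4*2 = 4973 + 8 = 4981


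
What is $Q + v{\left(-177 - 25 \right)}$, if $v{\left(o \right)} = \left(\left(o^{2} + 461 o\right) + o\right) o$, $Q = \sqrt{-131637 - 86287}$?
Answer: $10609040 + 2 i \sqrt{54481} \approx 1.0609 \cdot 10^{7} + 466.82 i$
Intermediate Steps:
$Q = 2 i \sqrt{54481}$ ($Q = \sqrt{-217924} = 2 i \sqrt{54481} \approx 466.82 i$)
$v{\left(o \right)} = o \left(o^{2} + 462 o\right)$ ($v{\left(o \right)} = \left(o^{2} + 462 o\right) o = o \left(o^{2} + 462 o\right)$)
$Q + v{\left(-177 - 25 \right)} = 2 i \sqrt{54481} + \left(-177 - 25\right)^{2} \left(462 - 202\right) = 2 i \sqrt{54481} + \left(-202\right)^{2} \left(462 - 202\right) = 2 i \sqrt{54481} + 40804 \cdot 260 = 2 i \sqrt{54481} + 10609040 = 10609040 + 2 i \sqrt{54481}$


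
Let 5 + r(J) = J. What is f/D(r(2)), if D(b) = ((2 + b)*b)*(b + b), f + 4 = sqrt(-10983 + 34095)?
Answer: 2/9 - sqrt(642)/3 ≈ -8.2237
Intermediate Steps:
r(J) = -5 + J
f = -4 + 6*sqrt(642) (f = -4 + sqrt(-10983 + 34095) = -4 + sqrt(23112) = -4 + 6*sqrt(642) ≈ 148.03)
D(b) = 2*b**2*(2 + b) (D(b) = (b*(2 + b))*(2*b) = 2*b**2*(2 + b))
f/D(r(2)) = (-4 + 6*sqrt(642))/((2*(-5 + 2)**2*(2 + (-5 + 2)))) = (-4 + 6*sqrt(642))/((2*(-3)**2*(2 - 3))) = (-4 + 6*sqrt(642))/((2*9*(-1))) = (-4 + 6*sqrt(642))/(-18) = (-4 + 6*sqrt(642))*(-1/18) = 2/9 - sqrt(642)/3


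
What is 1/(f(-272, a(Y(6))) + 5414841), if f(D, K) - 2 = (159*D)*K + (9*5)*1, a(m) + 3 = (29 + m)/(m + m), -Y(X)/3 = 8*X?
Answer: 6/33164177 ≈ 1.8092e-7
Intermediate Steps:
Y(X) = -24*X
a(m) = -3 + (29 + m)/(2*m) (a(m) = -3 + (29 + m)/(m + m) = -3 + (29 + m)/((2*m)) = -3 + (29 + m)*(1/(2*m)) = -3 + (29 + m)/(2*m))
f(D, K) = 47 + 159*D*K (f(D, K) = 2 + ((159*D)*K + (9*5)*1) = 2 + (159*D*K + 45*1) = 2 + (159*D*K + 45) = 2 + (45 + 159*D*K) = 47 + 159*D*K)
1/(f(-272, a(Y(6))) + 5414841) = 1/((47 + 159*(-272)*((29 - (-120)*6)/(2*((-24*6))))) + 5414841) = 1/((47 + 159*(-272)*((1/2)*(29 - 5*(-144))/(-144))) + 5414841) = 1/((47 + 159*(-272)*((1/2)*(-1/144)*(29 + 720))) + 5414841) = 1/((47 + 159*(-272)*((1/2)*(-1/144)*749)) + 5414841) = 1/((47 + 159*(-272)*(-749/288)) + 5414841) = 1/((47 + 674849/6) + 5414841) = 1/(675131/6 + 5414841) = 1/(33164177/6) = 6/33164177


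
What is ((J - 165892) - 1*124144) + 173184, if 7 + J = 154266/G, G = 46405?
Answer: -5422687629/46405 ≈ -1.1686e+5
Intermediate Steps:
J = -170569/46405 (J = -7 + 154266/46405 = -170569/46405 ≈ -3.6757)
((J - 165892) - 1*124144) + 173184 = ((-170569/46405 - 165892) - 1*124144) + 173184 = (-7698388829/46405 - 124144) + 173184 = -13459291149/46405 + 173184 = -5422687629/46405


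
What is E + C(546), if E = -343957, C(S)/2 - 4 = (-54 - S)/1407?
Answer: -161312481/469 ≈ -3.4395e+5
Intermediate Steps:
C(S) = 3716/469 - 2*S/1407 (C(S) = 8 + 2*((-54 - S)/1407) = 8 + 2*((-54 - S)*(1/1407)) = 8 + 2*(-18/469 - S/1407) = 8 + (-36/469 - 2*S/1407) = 3716/469 - 2*S/1407)
E + C(546) = -343957 + (3716/469 - 2/1407*546) = -343957 + (3716/469 - 52/67) = -343957 + 3352/469 = -161312481/469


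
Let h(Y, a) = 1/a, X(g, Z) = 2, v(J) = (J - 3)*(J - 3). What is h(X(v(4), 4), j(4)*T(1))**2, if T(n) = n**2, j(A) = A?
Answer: 1/16 ≈ 0.062500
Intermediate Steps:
v(J) = (-3 + J)**2 (v(J) = (-3 + J)*(-3 + J) = (-3 + J)**2)
h(X(v(4), 4), j(4)*T(1))**2 = (1/(4*1**2))**2 = (1/(4*1))**2 = (1/4)**2 = 1/16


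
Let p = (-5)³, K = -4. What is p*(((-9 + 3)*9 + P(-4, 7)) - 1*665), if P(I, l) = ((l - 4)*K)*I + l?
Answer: 83000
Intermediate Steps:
p = -125
P(I, l) = l + I*(16 - 4*l) (P(I, l) = ((l - 4)*(-4))*I + l = ((-4 + l)*(-4))*I + l = (16 - 4*l)*I + l = I*(16 - 4*l) + l = l + I*(16 - 4*l))
p*(((-9 + 3)*9 + P(-4, 7)) - 1*665) = -125*(((-9 + 3)*9 + (7 + 16*(-4) - 4*(-4)*7)) - 1*665) = -125*((-6*9 + (7 - 64 + 112)) - 665) = -125*((-54 + 55) - 665) = -125*(1 - 665) = -125*(-664) = 83000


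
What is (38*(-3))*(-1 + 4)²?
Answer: -1026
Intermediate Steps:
(38*(-3))*(-1 + 4)² = -114*3² = -114*9 = -1026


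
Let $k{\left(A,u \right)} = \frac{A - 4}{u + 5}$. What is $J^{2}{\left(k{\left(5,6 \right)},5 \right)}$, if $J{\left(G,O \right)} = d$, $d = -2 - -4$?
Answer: $4$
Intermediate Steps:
$d = 2$ ($d = -2 + 4 = 2$)
$k{\left(A,u \right)} = \frac{-4 + A}{5 + u}$
$J{\left(G,O \right)} = 2$
$J^{2}{\left(k{\left(5,6 \right)},5 \right)} = 2^{2} = 4$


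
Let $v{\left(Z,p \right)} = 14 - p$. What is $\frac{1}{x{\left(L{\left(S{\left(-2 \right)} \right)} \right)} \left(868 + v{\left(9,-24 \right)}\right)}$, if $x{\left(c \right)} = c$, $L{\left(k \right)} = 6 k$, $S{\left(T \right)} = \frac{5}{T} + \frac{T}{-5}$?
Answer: $- \frac{5}{57078} \approx -8.7599 \cdot 10^{-5}$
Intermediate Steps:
$S{\left(T \right)} = \frac{5}{T} - \frac{T}{5}$ ($S{\left(T \right)} = \frac{5}{T} + T \left(- \frac{1}{5}\right) = \frac{5}{T} - \frac{T}{5}$)
$\frac{1}{x{\left(L{\left(S{\left(-2 \right)} \right)} \right)} \left(868 + v{\left(9,-24 \right)}\right)} = \frac{1}{6 \left(\frac{5}{-2} - - \frac{2}{5}\right) \left(868 + \left(14 - -24\right)\right)} = \frac{1}{6 \left(5 \left(- \frac{1}{2}\right) + \frac{2}{5}\right) \left(868 + \left(14 + 24\right)\right)} = \frac{1}{6 \left(- \frac{5}{2} + \frac{2}{5}\right) \left(868 + 38\right)} = \frac{1}{6 \left(- \frac{21}{10}\right) 906} = \frac{1}{\left(- \frac{63}{5}\right) 906} = \frac{1}{- \frac{57078}{5}} = - \frac{5}{57078}$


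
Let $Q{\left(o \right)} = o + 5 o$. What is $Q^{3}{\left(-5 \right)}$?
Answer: $-27000$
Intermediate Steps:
$Q{\left(o \right)} = 6 o$
$Q^{3}{\left(-5 \right)} = \left(6 \left(-5\right)\right)^{3} = \left(-30\right)^{3} = -27000$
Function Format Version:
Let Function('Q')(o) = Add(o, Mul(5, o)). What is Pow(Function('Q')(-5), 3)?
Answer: -27000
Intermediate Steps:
Function('Q')(o) = Mul(6, o)
Pow(Function('Q')(-5), 3) = Pow(Mul(6, -5), 3) = Pow(-30, 3) = -27000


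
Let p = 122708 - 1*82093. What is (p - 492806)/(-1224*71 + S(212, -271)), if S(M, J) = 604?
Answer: 452191/86300 ≈ 5.2398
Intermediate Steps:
p = 40615 (p = 122708 - 82093 = 40615)
(p - 492806)/(-1224*71 + S(212, -271)) = (40615 - 492806)/(-1224*71 + 604) = -452191/(-86904 + 604) = -452191/(-86300) = -452191*(-1/86300) = 452191/86300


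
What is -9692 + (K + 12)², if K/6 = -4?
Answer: -9548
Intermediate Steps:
K = -24 (K = 6*(-4) = -24)
-9692 + (K + 12)² = -9692 + (-24 + 12)² = -9692 + (-12)² = -9692 + 144 = -9548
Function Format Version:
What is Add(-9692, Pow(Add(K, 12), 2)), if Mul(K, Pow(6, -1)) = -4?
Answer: -9548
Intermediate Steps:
K = -24 (K = Mul(6, -4) = -24)
Add(-9692, Pow(Add(K, 12), 2)) = Add(-9692, Pow(Add(-24, 12), 2)) = Add(-9692, Pow(-12, 2)) = Add(-9692, 144) = -9548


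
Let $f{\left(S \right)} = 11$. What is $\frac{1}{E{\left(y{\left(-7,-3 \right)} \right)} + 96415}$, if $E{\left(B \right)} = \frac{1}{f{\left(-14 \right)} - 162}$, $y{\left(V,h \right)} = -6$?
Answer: $\frac{151}{14558664} \approx 1.0372 \cdot 10^{-5}$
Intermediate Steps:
$E{\left(B \right)} = - \frac{1}{151}$ ($E{\left(B \right)} = \frac{1}{11 - 162} = \frac{1}{-151} = - \frac{1}{151}$)
$\frac{1}{E{\left(y{\left(-7,-3 \right)} \right)} + 96415} = \frac{1}{- \frac{1}{151} + 96415} = \frac{1}{\frac{14558664}{151}} = \frac{151}{14558664}$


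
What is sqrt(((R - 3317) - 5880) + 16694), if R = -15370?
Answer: I*sqrt(7873) ≈ 88.73*I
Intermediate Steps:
sqrt(((R - 3317) - 5880) + 16694) = sqrt(((-15370 - 3317) - 5880) + 16694) = sqrt((-18687 - 5880) + 16694) = sqrt(-24567 + 16694) = sqrt(-7873) = I*sqrt(7873)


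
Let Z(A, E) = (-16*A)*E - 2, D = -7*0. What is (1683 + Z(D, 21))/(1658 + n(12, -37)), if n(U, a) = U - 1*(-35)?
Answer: 1681/1705 ≈ 0.98592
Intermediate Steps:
D = 0
Z(A, E) = -2 - 16*A*E (Z(A, E) = -16*A*E - 2 = -2 - 16*A*E)
n(U, a) = 35 + U (n(U, a) = U + 35 = 35 + U)
(1683 + Z(D, 21))/(1658 + n(12, -37)) = (1683 + (-2 - 16*0*21))/(1658 + (35 + 12)) = (1683 + (-2 + 0))/(1658 + 47) = (1683 - 2)/1705 = 1681*(1/1705) = 1681/1705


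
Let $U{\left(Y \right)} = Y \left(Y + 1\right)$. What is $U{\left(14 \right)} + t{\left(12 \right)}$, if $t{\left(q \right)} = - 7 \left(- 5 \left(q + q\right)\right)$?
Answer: $1050$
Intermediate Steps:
$t{\left(q \right)} = 70 q$ ($t{\left(q \right)} = - 7 \left(- 5 \cdot 2 q\right) = - 7 \left(- 10 q\right) = 70 q$)
$U{\left(Y \right)} = Y \left(1 + Y\right)$
$U{\left(14 \right)} + t{\left(12 \right)} = 14 \left(1 + 14\right) + 70 \cdot 12 = 14 \cdot 15 + 840 = 210 + 840 = 1050$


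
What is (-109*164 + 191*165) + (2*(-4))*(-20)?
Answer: 13799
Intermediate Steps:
(-109*164 + 191*165) + (2*(-4))*(-20) = (-17876 + 31515) - 8*(-20) = 13639 + 160 = 13799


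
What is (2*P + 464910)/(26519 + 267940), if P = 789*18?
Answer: 164438/98153 ≈ 1.6753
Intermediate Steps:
P = 14202
(2*P + 464910)/(26519 + 267940) = (2*14202 + 464910)/(26519 + 267940) = (28404 + 464910)/294459 = 493314*(1/294459) = 164438/98153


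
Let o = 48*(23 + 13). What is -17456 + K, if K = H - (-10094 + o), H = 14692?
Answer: 5602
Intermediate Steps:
o = 1728 (o = 48*36 = 1728)
K = 23058 (K = 14692 - (-10094 + 1728) = 14692 - 1*(-8366) = 14692 + 8366 = 23058)
-17456 + K = -17456 + 23058 = 5602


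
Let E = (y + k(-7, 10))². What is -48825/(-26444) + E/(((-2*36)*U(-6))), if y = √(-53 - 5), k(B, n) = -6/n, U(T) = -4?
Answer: 78358549/47599200 - I*√58/240 ≈ 1.6462 - 0.031732*I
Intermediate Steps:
y = I*√58 (y = √(-58) = I*√58 ≈ 7.6158*I)
E = (-⅗ + I*√58)² (E = (I*√58 - 6/10)² = (I*√58 - 6*⅒)² = (I*√58 - ⅗)² = (-⅗ + I*√58)² ≈ -57.64 - 9.1389*I)
-48825/(-26444) + E/(((-2*36)*U(-6))) = -48825/(-26444) + ((-3 + 5*I*√58)²/25)/((-2*36*(-4))) = -48825*(-1/26444) + ((-3 + 5*I*√58)²/25)/((-72*(-4))) = 48825/26444 + ((-3 + 5*I*√58)²/25)/288 = 48825/26444 + ((-3 + 5*I*√58)²/25)*(1/288) = 48825/26444 + (-3 + 5*I*√58)²/7200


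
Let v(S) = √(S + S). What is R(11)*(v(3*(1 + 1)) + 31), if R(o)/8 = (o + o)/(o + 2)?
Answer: 5456/13 + 352*√3/13 ≈ 466.59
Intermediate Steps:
R(o) = 16*o/(2 + o) (R(o) = 8*((o + o)/(o + 2)) = 8*((2*o)/(2 + o)) = 8*(2*o/(2 + o)) = 16*o/(2 + o))
v(S) = √2*√S (v(S) = √(2*S) = √2*√S)
R(11)*(v(3*(1 + 1)) + 31) = (16*11/(2 + 11))*(√2*√(3*(1 + 1)) + 31) = (16*11/13)*(√2*√(3*2) + 31) = (16*11*(1/13))*(√2*√6 + 31) = 176*(2*√3 + 31)/13 = 176*(31 + 2*√3)/13 = 5456/13 + 352*√3/13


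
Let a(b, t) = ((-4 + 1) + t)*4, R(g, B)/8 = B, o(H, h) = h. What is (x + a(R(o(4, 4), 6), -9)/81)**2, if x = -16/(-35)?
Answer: 16384/893025 ≈ 0.018347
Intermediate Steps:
R(g, B) = 8*B
a(b, t) = -12 + 4*t (a(b, t) = (-3 + t)*4 = -12 + 4*t)
x = 16/35 (x = -16*(-1/35) = 16/35 ≈ 0.45714)
(x + a(R(o(4, 4), 6), -9)/81)**2 = (16/35 + (-12 + 4*(-9))/81)**2 = (16/35 + (-12 - 36)*(1/81))**2 = (16/35 - 48*1/81)**2 = (16/35 - 16/27)**2 = (-128/945)**2 = 16384/893025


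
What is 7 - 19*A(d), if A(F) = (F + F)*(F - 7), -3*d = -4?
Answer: 2647/9 ≈ 294.11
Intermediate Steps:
d = 4/3 (d = -⅓*(-4) = 4/3 ≈ 1.3333)
A(F) = 2*F*(-7 + F) (A(F) = (2*F)*(-7 + F) = 2*F*(-7 + F))
7 - 19*A(d) = 7 - 38*4*(-7 + 4/3)/3 = 7 - 38*4*(-17)/(3*3) = 7 - 19*(-136/9) = 7 + 2584/9 = 2647/9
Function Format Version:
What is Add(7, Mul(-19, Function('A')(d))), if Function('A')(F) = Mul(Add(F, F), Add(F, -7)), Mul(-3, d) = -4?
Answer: Rational(2647, 9) ≈ 294.11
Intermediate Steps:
d = Rational(4, 3) (d = Mul(Rational(-1, 3), -4) = Rational(4, 3) ≈ 1.3333)
Function('A')(F) = Mul(2, F, Add(-7, F)) (Function('A')(F) = Mul(Mul(2, F), Add(-7, F)) = Mul(2, F, Add(-7, F)))
Add(7, Mul(-19, Function('A')(d))) = Add(7, Mul(-19, Mul(2, Rational(4, 3), Add(-7, Rational(4, 3))))) = Add(7, Mul(-19, Mul(2, Rational(4, 3), Rational(-17, 3)))) = Add(7, Mul(-19, Rational(-136, 9))) = Add(7, Rational(2584, 9)) = Rational(2647, 9)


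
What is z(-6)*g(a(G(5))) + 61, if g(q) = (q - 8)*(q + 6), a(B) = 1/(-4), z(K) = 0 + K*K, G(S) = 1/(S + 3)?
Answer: -6587/4 ≈ -1646.8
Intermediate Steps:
G(S) = 1/(3 + S)
z(K) = K**2 (z(K) = 0 + K**2 = K**2)
a(B) = -1/4
g(q) = (-8 + q)*(6 + q)
z(-6)*g(a(G(5))) + 61 = (-6)**2*(-48 + (-1/4)**2 - 2*(-1/4)) + 61 = 36*(-48 + 1/16 + 1/2) + 61 = 36*(-759/16) + 61 = -6831/4 + 61 = -6587/4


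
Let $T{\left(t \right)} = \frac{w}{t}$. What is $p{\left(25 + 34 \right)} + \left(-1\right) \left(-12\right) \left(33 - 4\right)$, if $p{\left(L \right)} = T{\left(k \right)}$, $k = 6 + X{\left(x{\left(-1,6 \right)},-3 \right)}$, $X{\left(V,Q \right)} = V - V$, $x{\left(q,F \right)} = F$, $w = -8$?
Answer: $\frac{1040}{3} \approx 346.67$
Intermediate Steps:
$X{\left(V,Q \right)} = 0$
$k = 6$ ($k = 6 + 0 = 6$)
$T{\left(t \right)} = - \frac{8}{t}$
$p{\left(L \right)} = - \frac{4}{3}$ ($p{\left(L \right)} = - \frac{8}{6} = \left(-8\right) \frac{1}{6} = - \frac{4}{3}$)
$p{\left(25 + 34 \right)} + \left(-1\right) \left(-12\right) \left(33 - 4\right) = - \frac{4}{3} + \left(-1\right) \left(-12\right) \left(33 - 4\right) = - \frac{4}{3} + 12 \cdot 29 = - \frac{4}{3} + 348 = \frac{1040}{3}$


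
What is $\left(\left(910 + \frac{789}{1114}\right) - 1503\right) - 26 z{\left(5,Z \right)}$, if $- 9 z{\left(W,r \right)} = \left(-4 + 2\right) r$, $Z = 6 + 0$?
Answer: $- \frac{2095295}{3342} \approx -626.96$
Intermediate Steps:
$Z = 6$
$z{\left(W,r \right)} = \frac{2 r}{9}$ ($z{\left(W,r \right)} = - \frac{\left(-4 + 2\right) r}{9} = - \frac{\left(-2\right) r}{9} = \frac{2 r}{9}$)
$\left(\left(910 + \frac{789}{1114}\right) - 1503\right) - 26 z{\left(5,Z \right)} = \left(\left(910 + \frac{789}{1114}\right) - 1503\right) - 26 \cdot \frac{2}{9} \cdot 6 = \left(\left(910 + 789 \cdot \frac{1}{1114}\right) - 1503\right) - \frac{104}{3} = \left(\left(910 + \frac{789}{1114}\right) - 1503\right) - \frac{104}{3} = \left(\frac{1014529}{1114} - 1503\right) - \frac{104}{3} = - \frac{659813}{1114} - \frac{104}{3} = - \frac{2095295}{3342}$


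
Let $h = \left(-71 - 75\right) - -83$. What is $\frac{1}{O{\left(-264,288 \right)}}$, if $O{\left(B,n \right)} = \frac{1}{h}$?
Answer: $-63$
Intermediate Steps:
$h = -63$ ($h = -146 + 83 = -63$)
$O{\left(B,n \right)} = - \frac{1}{63}$ ($O{\left(B,n \right)} = \frac{1}{-63} = - \frac{1}{63}$)
$\frac{1}{O{\left(-264,288 \right)}} = \frac{1}{- \frac{1}{63}} = -63$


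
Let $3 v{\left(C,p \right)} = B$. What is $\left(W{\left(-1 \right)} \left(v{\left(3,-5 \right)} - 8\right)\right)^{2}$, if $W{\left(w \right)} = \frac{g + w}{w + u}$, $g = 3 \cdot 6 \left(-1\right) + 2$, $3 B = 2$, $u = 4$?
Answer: $\frac{1416100}{729} \approx 1942.5$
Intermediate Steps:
$B = \frac{2}{3}$ ($B = \frac{1}{3} \cdot 2 = \frac{2}{3} \approx 0.66667$)
$v{\left(C,p \right)} = \frac{2}{9}$ ($v{\left(C,p \right)} = \frac{1}{3} \cdot \frac{2}{3} = \frac{2}{9}$)
$g = -16$ ($g = 3 \left(-6\right) + 2 = -18 + 2 = -16$)
$W{\left(w \right)} = \frac{-16 + w}{4 + w}$ ($W{\left(w \right)} = \frac{-16 + w}{w + 4} = \frac{-16 + w}{4 + w}$)
$\left(W{\left(-1 \right)} \left(v{\left(3,-5 \right)} - 8\right)\right)^{2} = \left(\frac{-16 - 1}{4 - 1} \left(\frac{2}{9} - 8\right)\right)^{2} = \left(\frac{1}{3} \left(-17\right) \left(- \frac{70}{9}\right)\right)^{2} = \left(\left(- \frac{17}{3}\right) \left(- \frac{70}{9}\right)\right)^{2} = \left(\frac{1190}{27}\right)^{2} = \frac{1416100}{729}$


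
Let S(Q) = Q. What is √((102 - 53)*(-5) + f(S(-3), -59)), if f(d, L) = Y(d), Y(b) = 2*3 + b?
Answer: 11*I*√2 ≈ 15.556*I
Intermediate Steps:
Y(b) = 6 + b
f(d, L) = 6 + d
√((102 - 53)*(-5) + f(S(-3), -59)) = √((102 - 53)*(-5) + (6 - 3)) = √(49*(-5) + 3) = √(-245 + 3) = √(-242) = 11*I*√2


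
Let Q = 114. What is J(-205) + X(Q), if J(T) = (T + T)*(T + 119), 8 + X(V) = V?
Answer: 35366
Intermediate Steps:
X(V) = -8 + V
J(T) = 2*T*(119 + T) (J(T) = (2*T)*(119 + T) = 2*T*(119 + T))
J(-205) + X(Q) = 2*(-205)*(119 - 205) + (-8 + 114) = 2*(-205)*(-86) + 106 = 35260 + 106 = 35366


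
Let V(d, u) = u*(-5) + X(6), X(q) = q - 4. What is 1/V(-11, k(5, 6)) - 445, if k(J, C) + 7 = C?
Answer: -3114/7 ≈ -444.86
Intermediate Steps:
X(q) = -4 + q
k(J, C) = -7 + C
V(d, u) = 2 - 5*u (V(d, u) = u*(-5) + (-4 + 6) = -5*u + 2 = 2 - 5*u)
1/V(-11, k(5, 6)) - 445 = 1/(2 - 5*(-7 + 6)) - 445 = 1/(2 - 5*(-1)) - 445 = 1/(2 + 5) - 445 = 1/7 - 445 = ⅐ - 445 = -3114/7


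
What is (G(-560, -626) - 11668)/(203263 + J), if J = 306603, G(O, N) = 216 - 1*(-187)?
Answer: -11265/509866 ≈ -0.022094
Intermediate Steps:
G(O, N) = 403 (G(O, N) = 216 + 187 = 403)
(G(-560, -626) - 11668)/(203263 + J) = (403 - 11668)/(203263 + 306603) = -11265/509866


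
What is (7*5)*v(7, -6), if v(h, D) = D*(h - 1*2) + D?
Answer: -1260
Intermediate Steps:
v(h, D) = D + D*(-2 + h) (v(h, D) = D*(h - 2) + D = D*(-2 + h) + D = D + D*(-2 + h))
(7*5)*v(7, -6) = (7*5)*(-6*(-1 + 7)) = 35*(-6*6) = 35*(-36) = -1260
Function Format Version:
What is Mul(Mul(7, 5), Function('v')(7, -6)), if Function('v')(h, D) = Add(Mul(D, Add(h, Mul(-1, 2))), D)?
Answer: -1260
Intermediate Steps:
Function('v')(h, D) = Add(D, Mul(D, Add(-2, h))) (Function('v')(h, D) = Add(Mul(D, Add(h, -2)), D) = Add(Mul(D, Add(-2, h)), D) = Add(D, Mul(D, Add(-2, h))))
Mul(Mul(7, 5), Function('v')(7, -6)) = Mul(Mul(7, 5), Mul(-6, Add(-1, 7))) = Mul(35, Mul(-6, 6)) = Mul(35, -36) = -1260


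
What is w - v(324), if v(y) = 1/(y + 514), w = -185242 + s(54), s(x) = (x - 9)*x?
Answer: -153196457/838 ≈ -1.8281e+5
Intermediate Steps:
s(x) = x*(-9 + x) (s(x) = (-9 + x)*x = x*(-9 + x))
w = -182812 (w = -185242 + 54*(-9 + 54) = -185242 + 54*45 = -185242 + 2430 = -182812)
v(y) = 1/(514 + y)
w - v(324) = -182812 - 1/(514 + 324) = -182812 - 1/838 = -153196457/838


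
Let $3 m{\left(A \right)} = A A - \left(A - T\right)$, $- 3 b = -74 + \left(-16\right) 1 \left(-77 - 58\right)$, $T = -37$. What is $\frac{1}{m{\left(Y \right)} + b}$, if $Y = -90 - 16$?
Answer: $\frac{1}{3073} \approx 0.00032541$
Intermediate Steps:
$Y = -106$
$b = - \frac{2086}{3}$ ($b = - \frac{-74 + \left(-16\right) 1 \left(-77 - 58\right)}{3} = - \frac{-74 - 16 \left(-77 - 58\right)}{3} = - \frac{-74 - -2160}{3} = - \frac{-74 + 2160}{3} = \left(- \frac{1}{3}\right) 2086 = - \frac{2086}{3} \approx -695.33$)
$m{\left(A \right)} = - \frac{37}{3} - \frac{A}{3} + \frac{A^{2}}{3}$ ($m{\left(A \right)} = \frac{A A - \left(37 + A\right)}{3} = \frac{A^{2} - \left(37 + A\right)}{3} = \frac{-37 + A^{2} - A}{3} = - \frac{37}{3} - \frac{A}{3} + \frac{A^{2}}{3}$)
$\frac{1}{m{\left(Y \right)} + b} = \frac{1}{\left(- \frac{37}{3} - - \frac{106}{3} + \frac{\left(-106\right)^{2}}{3}\right) - \frac{2086}{3}} = \frac{1}{\left(- \frac{37}{3} + \frac{106}{3} + \frac{1}{3} \cdot 11236\right) - \frac{2086}{3}} = \frac{1}{\left(- \frac{37}{3} + \frac{106}{3} + \frac{11236}{3}\right) - \frac{2086}{3}} = \frac{1}{\frac{11305}{3} - \frac{2086}{3}} = \frac{1}{3073}$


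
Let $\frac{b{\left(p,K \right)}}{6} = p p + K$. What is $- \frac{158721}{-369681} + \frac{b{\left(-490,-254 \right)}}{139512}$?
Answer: $\frac{15392848303}{1432637102} \approx 10.744$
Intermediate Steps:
$b{\left(p,K \right)} = 6 K + 6 p^{2}$ ($b{\left(p,K \right)} = 6 \left(p p + K\right) = 6 \left(p^{2} + K\right) = 6 \left(K + p^{2}\right) = 6 K + 6 p^{2}$)
$- \frac{158721}{-369681} + \frac{b{\left(-490,-254 \right)}}{139512} = - \frac{158721}{-369681} + \frac{6 \left(-254\right) + 6 \left(-490\right)^{2}}{139512} = \left(-158721\right) \left(- \frac{1}{369681}\right) + \left(-1524 + 6 \cdot 240100\right) \frac{1}{139512} = \frac{52907}{123227} + \left(-1524 + 1440600\right) \frac{1}{139512} = \frac{52907}{123227} + 1439076 \cdot \frac{1}{139512} = \frac{52907}{123227} + \frac{119923}{11626} = \frac{15392848303}{1432637102}$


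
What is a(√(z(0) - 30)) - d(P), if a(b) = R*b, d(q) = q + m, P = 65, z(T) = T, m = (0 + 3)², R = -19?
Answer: -74 - 19*I*√30 ≈ -74.0 - 104.07*I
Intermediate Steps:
m = 9 (m = 3² = 9)
d(q) = 9 + q (d(q) = q + 9 = 9 + q)
a(b) = -19*b
a(√(z(0) - 30)) - d(P) = -19*√(0 - 30) - (9 + 65) = -19*I*√30 - 1*74 = -19*I*√30 - 74 = -74 - 19*I*√30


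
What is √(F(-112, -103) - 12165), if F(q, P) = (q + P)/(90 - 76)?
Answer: 5*I*√95494/14 ≈ 110.36*I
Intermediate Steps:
F(q, P) = P/14 + q/14 (F(q, P) = (P + q)/14 = (P + q)*(1/14) = P/14 + q/14)
√(F(-112, -103) - 12165) = √(((1/14)*(-103) + (1/14)*(-112)) - 12165) = √((-103/14 - 8) - 12165) = √(-215/14 - 12165) = √(-170525/14) = 5*I*√95494/14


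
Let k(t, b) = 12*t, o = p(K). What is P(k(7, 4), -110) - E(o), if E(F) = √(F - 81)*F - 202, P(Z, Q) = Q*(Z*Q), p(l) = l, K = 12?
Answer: 1016602 - 12*I*√69 ≈ 1.0166e+6 - 99.679*I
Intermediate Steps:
o = 12
P(Z, Q) = Z*Q² (P(Z, Q) = Q*(Q*Z) = Z*Q²)
E(F) = -202 + F*√(-81 + F) (E(F) = √(-81 + F)*F - 202 = F*√(-81 + F) - 202 = -202 + F*√(-81 + F))
P(k(7, 4), -110) - E(o) = (12*7)*(-110)² - (-202 + 12*√(-81 + 12)) = 84*12100 - (-202 + 12*√(-69)) = 1016400 - (-202 + 12*(I*√69)) = 1016400 - (-202 + 12*I*√69) = 1016400 + (202 - 12*I*√69) = 1016602 - 12*I*√69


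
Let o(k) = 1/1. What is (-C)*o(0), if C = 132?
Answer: -132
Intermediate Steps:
o(k) = 1
(-C)*o(0) = -1*132*1 = -132*1 = -132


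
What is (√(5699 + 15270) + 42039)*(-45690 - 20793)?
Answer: -2794878837 - 66483*√20969 ≈ -2.8045e+9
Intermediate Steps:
(√(5699 + 15270) + 42039)*(-45690 - 20793) = (√20969 + 42039)*(-66483) = (42039 + √20969)*(-66483) = -2794878837 - 66483*√20969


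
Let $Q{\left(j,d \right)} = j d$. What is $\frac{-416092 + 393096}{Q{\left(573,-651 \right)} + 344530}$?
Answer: $\frac{22996}{28493} \approx 0.80708$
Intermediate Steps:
$Q{\left(j,d \right)} = d j$
$\frac{-416092 + 393096}{Q{\left(573,-651 \right)} + 344530} = \frac{-416092 + 393096}{\left(-651\right) 573 + 344530} = - \frac{22996}{-373023 + 344530} = - \frac{22996}{-28493} = \left(-22996\right) \left(- \frac{1}{28493}\right) = \frac{22996}{28493}$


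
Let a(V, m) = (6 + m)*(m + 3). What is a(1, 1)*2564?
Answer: 71792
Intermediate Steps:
a(V, m) = (3 + m)*(6 + m) (a(V, m) = (6 + m)*(3 + m) = (3 + m)*(6 + m))
a(1, 1)*2564 = (18 + 1² + 9*1)*2564 = (18 + 1 + 9)*2564 = 28*2564 = 71792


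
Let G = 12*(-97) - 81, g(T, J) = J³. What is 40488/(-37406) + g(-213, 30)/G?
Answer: -35345652/1552349 ≈ -22.769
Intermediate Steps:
G = -1245 (G = -1164 - 81 = -1245)
40488/(-37406) + g(-213, 30)/G = 40488/(-37406) + 30³/(-1245) = 40488*(-1/37406) + 27000*(-1/1245) = -20244/18703 - 1800/83 = -35345652/1552349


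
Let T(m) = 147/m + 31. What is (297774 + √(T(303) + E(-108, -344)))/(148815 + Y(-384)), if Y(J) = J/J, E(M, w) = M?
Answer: 2097/1048 + I*√48783/3757604 ≈ 2.001 + 5.8779e-5*I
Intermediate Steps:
Y(J) = 1
T(m) = 31 + 147/m
(297774 + √(T(303) + E(-108, -344)))/(148815 + Y(-384)) = (297774 + √((31 + 147/303) - 108))/(148815 + 1) = (297774 + √((31 + 147*(1/303)) - 108))/148816 = (297774 + √((31 + 49/101) - 108))*(1/148816) = (297774 + √(3180/101 - 108))*(1/148816) = (297774 + √(-7728/101))*(1/148816) = (297774 + 4*I*√48783/101)*(1/148816) = 2097/1048 + I*√48783/3757604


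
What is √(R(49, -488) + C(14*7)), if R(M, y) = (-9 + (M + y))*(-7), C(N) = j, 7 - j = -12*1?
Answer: √3155 ≈ 56.169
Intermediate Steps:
j = 19 (j = 7 - (-12) = 7 - 1*(-12) = 7 + 12 = 19)
C(N) = 19
R(M, y) = 63 - 7*M - 7*y (R(M, y) = (-9 + M + y)*(-7) = 63 - 7*M - 7*y)
√(R(49, -488) + C(14*7)) = √((63 - 7*49 - 7*(-488)) + 19) = √((63 - 343 + 3416) + 19) = √(3136 + 19) = √3155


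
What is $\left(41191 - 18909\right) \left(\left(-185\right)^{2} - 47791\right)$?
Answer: $-302277612$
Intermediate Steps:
$\left(41191 - 18909\right) \left(\left(-185\right)^{2} - 47791\right) = 22282 \left(34225 - 47791\right) = 22282 \left(-13566\right) = -302277612$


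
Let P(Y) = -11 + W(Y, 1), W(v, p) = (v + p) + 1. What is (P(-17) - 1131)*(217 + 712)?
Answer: -1074853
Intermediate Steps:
W(v, p) = 1 + p + v (W(v, p) = (p + v) + 1 = 1 + p + v)
P(Y) = -9 + Y (P(Y) = -11 + (1 + 1 + Y) = -11 + (2 + Y) = -9 + Y)
(P(-17) - 1131)*(217 + 712) = ((-9 - 17) - 1131)*(217 + 712) = (-26 - 1131)*929 = -1157*929 = -1074853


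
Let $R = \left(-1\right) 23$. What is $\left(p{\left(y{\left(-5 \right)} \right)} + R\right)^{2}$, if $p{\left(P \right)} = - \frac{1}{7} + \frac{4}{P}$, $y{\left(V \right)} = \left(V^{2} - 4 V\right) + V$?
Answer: $\frac{2601769}{4900} \approx 530.97$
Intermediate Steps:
$y{\left(V \right)} = V^{2} - 3 V$
$p{\left(P \right)} = - \frac{1}{7} + \frac{4}{P}$ ($p{\left(P \right)} = \left(-1\right) \frac{1}{7} + \frac{4}{P} = - \frac{1}{7} + \frac{4}{P}$)
$R = -23$
$\left(p{\left(y{\left(-5 \right)} \right)} + R\right)^{2} = \left(\frac{28 - - 5 \left(-3 - 5\right)}{7 \left(- 5 \left(-3 - 5\right)\right)} - 23\right)^{2} = \left(\frac{28 - \left(-5\right) \left(-8\right)}{7 \left(\left(-5\right) \left(-8\right)\right)} - 23\right)^{2} = \left(\frac{28 - 40}{7 \cdot 40} - 23\right)^{2} = \left(\frac{1}{7} \cdot \frac{1}{40} \left(28 - 40\right) - 23\right)^{2} = \left(\frac{1}{7} \cdot \frac{1}{40} \left(-12\right) - 23\right)^{2} = \left(- \frac{3}{70} - 23\right)^{2} = \left(- \frac{1613}{70}\right)^{2} = \frac{2601769}{4900}$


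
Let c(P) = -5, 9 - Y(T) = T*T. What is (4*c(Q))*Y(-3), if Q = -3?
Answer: 0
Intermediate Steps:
Y(T) = 9 - T² (Y(T) = 9 - T*T = 9 - T²)
(4*c(Q))*Y(-3) = (4*(-5))*(9 - 1*(-3)²) = -20*(9 - 1*9) = -20*(9 - 9) = -20*0 = 0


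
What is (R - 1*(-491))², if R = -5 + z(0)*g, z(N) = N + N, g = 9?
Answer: 236196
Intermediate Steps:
z(N) = 2*N
R = -5 (R = -5 + (2*0)*9 = -5 + 0*9 = -5 + 0 = -5)
(R - 1*(-491))² = (-5 - 1*(-491))² = (-5 + 491)² = 486² = 236196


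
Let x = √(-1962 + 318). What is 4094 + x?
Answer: 4094 + 2*I*√411 ≈ 4094.0 + 40.546*I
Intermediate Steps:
x = 2*I*√411 (x = √(-1644) = 2*I*√411 ≈ 40.546*I)
4094 + x = 4094 + 2*I*√411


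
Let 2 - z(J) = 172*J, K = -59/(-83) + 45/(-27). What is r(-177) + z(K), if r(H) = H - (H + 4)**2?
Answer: -7454960/249 ≈ -29940.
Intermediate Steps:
K = -238/249 (K = -59*(-1/83) + 45*(-1/27) = 59/83 - 5/3 = -238/249 ≈ -0.95582)
z(J) = 2 - 172*J
r(H) = H - (4 + H)**2
r(-177) + z(K) = (-177 - (4 - 177)**2) + (2 - 172*(-238/249)) = (-177 - 1*(-173)**2) + (2 + 40936/249) = (-177 - 1*29929) + 41434/249 = (-177 - 29929) + 41434/249 = -30106 + 41434/249 = -7454960/249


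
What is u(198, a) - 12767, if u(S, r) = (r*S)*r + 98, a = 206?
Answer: 8389659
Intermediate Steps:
u(S, r) = 98 + S*r**2 (u(S, r) = (S*r)*r + 98 = S*r**2 + 98 = 98 + S*r**2)
u(198, a) - 12767 = (98 + 198*206**2) - 12767 = (98 + 198*42436) - 12767 = (98 + 8402328) - 12767 = 8402426 - 12767 = 8389659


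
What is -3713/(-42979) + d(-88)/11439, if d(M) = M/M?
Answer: 42515986/491636781 ≈ 0.086478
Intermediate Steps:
d(M) = 1
-3713/(-42979) + d(-88)/11439 = -3713/(-42979) + 1/11439 = -3713*(-1/42979) + 1*(1/11439) = 3713/42979 + 1/11439 = 42515986/491636781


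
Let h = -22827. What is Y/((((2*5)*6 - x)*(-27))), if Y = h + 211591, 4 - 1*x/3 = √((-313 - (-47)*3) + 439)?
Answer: 3020224/891 - 188764*√267/891 ≈ -72.060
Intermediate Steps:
x = 12 - 3*√267 (x = 12 - 3*√((-313 - (-47)*3) + 439) = 12 - 3*√((-313 - 1*(-141)) + 439) = 12 - 3*√((-313 + 141) + 439) = 12 - 3*√(-172 + 439) = 12 - 3*√267 ≈ -37.020)
Y = 188764 (Y = -22827 + 211591 = 188764)
Y/((((2*5)*6 - x)*(-27))) = 188764/((((2*5)*6 - (12 - 3*√267))*(-27))) = 188764/(((10*6 + (-12 + 3*√267))*(-27))) = 188764/(((60 + (-12 + 3*√267))*(-27))) = 188764/(((48 + 3*√267)*(-27))) = 188764/(-1296 - 81*√267)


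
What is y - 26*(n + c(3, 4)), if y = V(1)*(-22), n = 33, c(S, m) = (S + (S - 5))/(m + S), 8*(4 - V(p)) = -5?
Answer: -26977/28 ≈ -963.46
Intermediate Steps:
V(p) = 37/8 (V(p) = 4 - 1/8*(-5) = 4 + 5/8 = 37/8)
c(S, m) = (-5 + 2*S)/(S + m) (c(S, m) = (S + (-5 + S))/(S + m) = (-5 + 2*S)/(S + m))
y = -407/4 (y = (37/8)*(-22) = -407/4 ≈ -101.75)
y - 26*(n + c(3, 4)) = -407/4 - 26*(33 + (-5 + 2*3)/(3 + 4)) = -407/4 - 26*(33 + (-5 + 6)/7) = -407/4 - 26*(33 + (1/7)*1) = -407/4 - 26*(33 + 1/7) = -407/4 - 26*232/7 = -407/4 - 1*6032/7 = -407/4 - 6032/7 = -26977/28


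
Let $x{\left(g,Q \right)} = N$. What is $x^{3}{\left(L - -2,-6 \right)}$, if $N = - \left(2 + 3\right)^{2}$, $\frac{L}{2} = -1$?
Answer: $-15625$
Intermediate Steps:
$L = -2$ ($L = 2 \left(-1\right) = -2$)
$N = -25$ ($N = - 5^{2} = \left(-1\right) 25 = -25$)
$x{\left(g,Q \right)} = -25$
$x^{3}{\left(L - -2,-6 \right)} = \left(-25\right)^{3} = -15625$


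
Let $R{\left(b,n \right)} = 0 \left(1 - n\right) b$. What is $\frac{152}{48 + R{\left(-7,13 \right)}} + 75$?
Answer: $\frac{469}{6} \approx 78.167$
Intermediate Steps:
$R{\left(b,n \right)} = 0$ ($R{\left(b,n \right)} = 0 b = 0$)
$\frac{152}{48 + R{\left(-7,13 \right)}} + 75 = \frac{152}{48 + 0} + 75 = \frac{152}{48} + 75 = 152 \cdot \frac{1}{48} + 75 = \frac{19}{6} + 75 = \frac{469}{6}$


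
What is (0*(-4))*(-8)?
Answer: 0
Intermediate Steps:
(0*(-4))*(-8) = 0*(-8) = 0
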